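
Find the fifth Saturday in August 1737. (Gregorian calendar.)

August 1, 1737 is a Thursday.
The first Saturday is therefore August 3 (2 days later).
The fifth Saturday is 3 + 4×7 = August 31.

August 31, 1737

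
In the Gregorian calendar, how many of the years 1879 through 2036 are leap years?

39

Multiples of 4 in [1879,2036]: 40.
Of those, multiples of 100: 2 (not leap unless ÷400).
Multiples of 400: 1.
Leap years = 40 − 2 + 1 = 39.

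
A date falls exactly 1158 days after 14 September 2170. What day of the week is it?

First find the weekday of Sep 14, 2170. Doomsday rule: the anchor day for the 2100s is Sunday. For year 70: 70÷12 = 5 r 10, and 10÷4 = 2, so 5+10+2 = 17.
Sunday + 17 ≡ Wednesday — that's 2170's doomsday.
In September the doomsday date is Sep 5.
Sep 14 is 9 days after Sep 5; 9 mod 7 = 2, so Wednesday + 2 = Friday.
1158 mod 7 = 3, so 1158 days after a Friday is Friday + 3 = Monday.

Monday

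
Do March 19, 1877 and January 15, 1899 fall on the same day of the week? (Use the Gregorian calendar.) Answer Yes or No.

From Mar 19, 1877 to Jan 15, 1899 is 7972 days.
7972 mod 7 = 6, so they are different weekdays.
(Mar 19, 1877 is a Monday; Jan 15, 1899 is a Sunday.)

No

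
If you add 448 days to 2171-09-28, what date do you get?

+366 (one year; includes Feb 29, 2172) → Sep 28, 2172 (82 left).
Sep has 30 days: +3 → Oct 1, 2172 (79 left).
Oct has 31 days: +31 → Nov 1, 2172 (48 left).
Nov has 30 days: +30 → Dec 1, 2172 (18 left).
+18 → Dec 19, 2172.

December 19, 2172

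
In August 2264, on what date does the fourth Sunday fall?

August 1, 2264 is a Monday.
The first Sunday is therefore August 7 (6 days later).
The fourth Sunday is 7 + 3×7 = August 28.

August 28, 2264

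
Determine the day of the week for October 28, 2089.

January 1, 2089 is a Saturday.
Jan 1, 2089 → Feb 1, 2089: 31 days (January has 31).
Feb 1, 2089 → Mar 1, 2089: 28 days (February has 28).
Mar 1, 2089 → Apr 1, 2089: 31 days (March has 31).
Apr 1, 2089 → May 1, 2089: 30 days (April has 30).
May 1, 2089 → Jun 1, 2089: 31 days (May has 31).
Jun 1, 2089 → Jul 1, 2089: 30 days (June has 30).
Jul 1, 2089 → Aug 1, 2089: 31 days (July has 31).
Aug 1, 2089 → Sep 1, 2089: 31 days (August has 31).
Sep 1, 2089 → Oct 1, 2089: 30 days (September has 30).
Oct 1, 2089 → Oct 28, 2089: 27 days.
Total: 300 days.
300 mod 7 = 6, so Saturday + 6 = Friday.

Friday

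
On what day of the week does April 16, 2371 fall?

Friday

Doomsday rule: the anchor day for the 2300s is Wednesday. For year 71: 71÷12 = 5 r 11, and 11÷4 = 2, so 5+11+2 = 18.
Wednesday + 18 ≡ Sunday — that's 2371's doomsday.
In April the doomsday date is Apr 4.
Apr 16 is 12 days after Apr 4; 12 mod 7 = 5, so Sunday + 5 = Friday.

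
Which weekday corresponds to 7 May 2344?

Doomsday rule: the anchor day for the 2300s is Wednesday. For year 44: 44÷12 = 3 r 8, and 8÷4 = 2, so 3+8+2 = 13.
Wednesday + 13 ≡ Tuesday — that's 2344's doomsday.
In May the doomsday date is May 9.
May 7 is 2 days before May 9; 2 mod 7 = 2, so Tuesday − 2 = Sunday.

Sunday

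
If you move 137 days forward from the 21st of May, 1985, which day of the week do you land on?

May 21, 1985 is a Tuesday.
137 mod 7 = 4, so 137 days after a Tuesday is Tuesday + 4 = Saturday.

Saturday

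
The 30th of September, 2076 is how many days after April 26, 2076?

157

Apr 26, 2076 → May 26, 2076: 30 days (April has 30).
May 26, 2076 → Jun 26, 2076: 31 days (May has 31).
Jun 26, 2076 → Jul 26, 2076: 30 days (June has 30).
Jul 26, 2076 → Aug 26, 2076: 31 days (July has 31).
Aug 26, 2076 → Sep 26, 2076: 31 days (August has 31).
Sep 26, 2076 → Sep 30, 2076: 4 days.
Total: 157 days.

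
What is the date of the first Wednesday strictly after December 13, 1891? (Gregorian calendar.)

December 16, 1891

Dec 13, 1891 is a Sunday.
From Sunday to the next Wednesday is 3 days.
Dec 13, 1891 + 3 = Dec 16, 1891.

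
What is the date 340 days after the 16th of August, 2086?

July 22, 2087

Aug has 31 days: +16 → Sep 1, 2086 (324 left).
Sep has 30 days: +30 → Oct 1, 2086 (294 left).
Oct has 31 days: +31 → Nov 1, 2086 (263 left).
Nov has 30 days: +30 → Dec 1, 2086 (233 left).
Dec has 31 days: +31 → Jan 1, 2087 (202 left).
Jan has 31 days: +31 → Feb 1, 2087 (171 left).
Feb has 28 days: +28 → Mar 1, 2087 (143 left).
Mar has 31 days: +31 → Apr 1, 2087 (112 left).
Apr has 30 days: +30 → May 1, 2087 (82 left).
May has 31 days: +31 → Jun 1, 2087 (51 left).
Jun has 30 days: +30 → Jul 1, 2087 (21 left).
+21 → Jul 22, 2087.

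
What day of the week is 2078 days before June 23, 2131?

Jun 23, 2131 is a Saturday.
2078 mod 7 = 6, so 2078 days before a Saturday is Saturday − 6 = Sunday.

Sunday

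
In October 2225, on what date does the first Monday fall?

October 1, 2225 is a Saturday.
The first Monday is therefore October 3 (2 days later).

October 3, 2225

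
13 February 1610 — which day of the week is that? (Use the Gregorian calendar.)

Saturday

Doomsday rule: the anchor day for the 1600s is Tuesday. For year 10: 10÷12 = 0 r 10, and 10÷4 = 2, so 0+10+2 = 12.
Tuesday + 12 ≡ Sunday — that's 1610's doomsday.
In February the doomsday date is Feb 28 (1610 is not a leap year).
Feb 13 is 15 days before Feb 28; 15 mod 7 = 1, so Sunday − 1 = Saturday.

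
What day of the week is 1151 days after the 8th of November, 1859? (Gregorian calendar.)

Friday

Nov 8, 1859 is a Tuesday.
1151 mod 7 = 3, so 1151 days after a Tuesday is Tuesday + 3 = Friday.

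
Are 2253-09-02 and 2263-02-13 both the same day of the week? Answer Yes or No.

From Sep 2, 2253 to Feb 13, 2263 is 3451 days.
3451 mod 7 = 0, so they are the same weekday.
(Sep 2, 2253 is a Friday; Feb 13, 2263 is a Friday.)

Yes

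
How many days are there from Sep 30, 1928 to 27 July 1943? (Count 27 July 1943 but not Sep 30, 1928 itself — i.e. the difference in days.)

5413

Sep 30, 1928 → Sep 30, 1929: 365 days.
Sep 30, 1929 → Sep 30, 1930: 365 days.
Sep 30, 1930 → Sep 30, 1931: 365 days.
Sep 30, 1931 → Sep 30, 1932: 366 days (Feb 29, 1932 is in that span).
Sep 30, 1932 → Sep 30, 1933: 365 days.
Sep 30, 1933 → Sep 30, 1934: 365 days.
Sep 30, 1934 → Sep 30, 1935: 365 days.
Sep 30, 1935 → Sep 30, 1936: 366 days (Feb 29, 1936 is in that span).
Sep 30, 1936 → Sep 30, 1937: 365 days.
Sep 30, 1937 → Sep 30, 1938: 365 days.
Sep 30, 1938 → Sep 30, 1939: 365 days.
Sep 30, 1939 → Sep 30, 1940: 366 days (Feb 29, 1940 is in that span).
Sep 30, 1940 → Sep 30, 1941: 365 days.
Sep 30, 1941 → Sep 30, 1942: 365 days.
Sep 30, 1942 → Oct 30, 1942: 30 days (September has 30).
Oct 30, 1942 → Nov 30, 1942: 31 days (October has 31).
Nov 30, 1942 → Dec 30, 1942: 30 days (November has 30).
Dec 30, 1942 → Jan 30, 1943: 31 days (December has 31).
Jan 30, 1943 → Feb 28, 1943: 29 days (January has 31).
Feb 28, 1943 → Mar 28, 1943: 28 days (February has 28).
Mar 28, 1943 → Apr 28, 1943: 31 days (March has 31).
Apr 28, 1943 → May 28, 1943: 30 days (April has 30).
May 28, 1943 → Jun 28, 1943: 31 days (May has 31).
Jun 28, 1943 → Jul 27, 1943: 29 days.
Total: 5413 days.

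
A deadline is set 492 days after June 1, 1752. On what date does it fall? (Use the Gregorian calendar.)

October 6, 1753

+365 (one year) → Jun 1, 1753 (127 left).
Jun has 30 days: +30 → Jul 1, 1753 (97 left).
Jul has 31 days: +31 → Aug 1, 1753 (66 left).
Aug has 31 days: +31 → Sep 1, 1753 (35 left).
Sep has 30 days: +30 → Oct 1, 1753 (5 left).
+5 → Oct 6, 1753.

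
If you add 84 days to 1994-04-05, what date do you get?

June 28, 1994

Apr has 30 days: +26 → May 1, 1994 (58 left).
May has 31 days: +31 → Jun 1, 1994 (27 left).
+27 → Jun 28, 1994.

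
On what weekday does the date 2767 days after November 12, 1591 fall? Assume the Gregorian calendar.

Thursday

First find the weekday of Nov 12, 1591. Doomsday rule: the anchor day for the 1500s is Wednesday. For year 91: 91÷12 = 7 r 7, and 7÷4 = 1, so 7+7+1 = 15.
Wednesday + 15 ≡ Thursday — that's 1591's doomsday.
In November the doomsday date is Nov 7.
Nov 12 is 5 days after Nov 7; 5 mod 7 = 5, so Thursday + 5 = Tuesday.
2767 mod 7 = 2, so 2767 days after a Tuesday is Tuesday + 2 = Thursday.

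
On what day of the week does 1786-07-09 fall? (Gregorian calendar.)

Sunday

Doomsday rule: the anchor day for the 1700s is Sunday. For year 86: 86÷12 = 7 r 2, and 2÷4 = 0, so 7+2+0 = 9.
Sunday + 9 ≡ Tuesday — that's 1786's doomsday.
In July the doomsday date is Jul 11.
Jul 9 is 2 days before Jul 11; 2 mod 7 = 2, so Tuesday − 2 = Sunday.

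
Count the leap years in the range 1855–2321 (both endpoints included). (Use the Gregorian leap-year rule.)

Multiples of 4 in [1855,2321]: 117.
Of those, multiples of 100: 5 (not leap unless ÷400).
Multiples of 400: 1.
Leap years = 117 − 5 + 1 = 113.

113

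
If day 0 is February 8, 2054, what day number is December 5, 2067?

5048

Feb 8, 2054 → Feb 8, 2055: 365 days.
Feb 8, 2055 → Feb 8, 2056: 365 days.
Feb 8, 2056 → Feb 8, 2057: 366 days (Feb 29, 2056 is in that span).
Feb 8, 2057 → Feb 8, 2058: 365 days.
Feb 8, 2058 → Feb 8, 2059: 365 days.
Feb 8, 2059 → Feb 8, 2060: 365 days.
Feb 8, 2060 → Feb 8, 2061: 366 days (Feb 29, 2060 is in that span).
Feb 8, 2061 → Feb 8, 2062: 365 days.
Feb 8, 2062 → Feb 8, 2063: 365 days.
Feb 8, 2063 → Feb 8, 2064: 365 days.
Feb 8, 2064 → Feb 8, 2065: 366 days (Feb 29, 2064 is in that span).
Feb 8, 2065 → Feb 8, 2066: 365 days.
Feb 8, 2066 → Feb 8, 2067: 365 days.
Feb 8, 2067 → Mar 8, 2067: 28 days (February has 28).
Mar 8, 2067 → Apr 8, 2067: 31 days (March has 31).
Apr 8, 2067 → May 8, 2067: 30 days (April has 30).
May 8, 2067 → Jun 8, 2067: 31 days (May has 31).
Jun 8, 2067 → Jul 8, 2067: 30 days (June has 30).
Jul 8, 2067 → Aug 8, 2067: 31 days (July has 31).
Aug 8, 2067 → Sep 8, 2067: 31 days (August has 31).
Sep 8, 2067 → Oct 8, 2067: 30 days (September has 30).
Oct 8, 2067 → Nov 8, 2067: 31 days (October has 31).
Nov 8, 2067 → Dec 5, 2067: 27 days.
Total: 5048 days.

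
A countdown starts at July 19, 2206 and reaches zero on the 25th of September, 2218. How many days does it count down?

Jul 19, 2206 → Jul 19, 2207: 365 days.
Jul 19, 2207 → Jul 19, 2208: 366 days (Feb 29, 2208 is in that span).
Jul 19, 2208 → Jul 19, 2209: 365 days.
Jul 19, 2209 → Jul 19, 2210: 365 days.
Jul 19, 2210 → Jul 19, 2211: 365 days.
Jul 19, 2211 → Jul 19, 2212: 366 days (Feb 29, 2212 is in that span).
Jul 19, 2212 → Jul 19, 2213: 365 days.
Jul 19, 2213 → Jul 19, 2214: 365 days.
Jul 19, 2214 → Jul 19, 2215: 365 days.
Jul 19, 2215 → Jul 19, 2216: 366 days (Feb 29, 2216 is in that span).
Jul 19, 2216 → Jul 19, 2217: 365 days.
Jul 19, 2217 → Jul 19, 2218: 365 days.
Jul 19, 2218 → Aug 19, 2218: 31 days (July has 31).
Aug 19, 2218 → Sep 19, 2218: 31 days (August has 31).
Sep 19, 2218 → Sep 25, 2218: 6 days.
Total: 4451 days.

4451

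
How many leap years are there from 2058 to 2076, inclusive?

Multiples of 4 in [2058,2076]: 5.
Of those, multiples of 100: 0 (not leap unless ÷400).
Multiples of 400: 0.
Leap years = 5 − 0 + 0 = 5.

5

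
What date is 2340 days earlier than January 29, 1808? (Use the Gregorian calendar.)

−365 (one year) → Jan 29, 1807 (1975 left).
−365 (one year) → Jan 29, 1806 (1610 left).
−365 (one year) → Jan 29, 1805 (1245 left).
−366 (one year; includes Feb 29, 1804) → Jan 29, 1804 (879 left).
−365 (one year) → Jan 29, 1803 (514 left).
−365 (one year) → Jan 29, 1802 (149 left).
−29 → Dec 31, 1801 (end of Dec, 31 days; 120 left).
−31 → Nov 30, 1801 (end of Nov, 30 days; 89 left).
−30 → Oct 31, 1801 (end of Oct, 31 days; 59 left).
−31 → Sep 30, 1801 (end of Sep, 30 days; 28 left).
−28 → Sep 2, 1801.

September 2, 1801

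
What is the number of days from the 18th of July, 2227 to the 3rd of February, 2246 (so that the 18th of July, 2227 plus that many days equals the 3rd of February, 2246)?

Jul 18, 2227 → Jul 18, 2228: 366 days (Feb 29, 2228 is in that span).
Jul 18, 2228 → Jul 18, 2229: 365 days.
Jul 18, 2229 → Jul 18, 2230: 365 days.
Jul 18, 2230 → Jul 18, 2231: 365 days.
Jul 18, 2231 → Jul 18, 2232: 366 days (Feb 29, 2232 is in that span).
Jul 18, 2232 → Jul 18, 2233: 365 days.
Jul 18, 2233 → Jul 18, 2234: 365 days.
Jul 18, 2234 → Jul 18, 2235: 365 days.
Jul 18, 2235 → Jul 18, 2236: 366 days (Feb 29, 2236 is in that span).
Jul 18, 2236 → Jul 18, 2237: 365 days.
Jul 18, 2237 → Jul 18, 2238: 365 days.
Jul 18, 2238 → Jul 18, 2239: 365 days.
Jul 18, 2239 → Jul 18, 2240: 366 days (Feb 29, 2240 is in that span).
Jul 18, 2240 → Jul 18, 2241: 365 days.
Jul 18, 2241 → Jul 18, 2242: 365 days.
Jul 18, 2242 → Jul 18, 2243: 365 days.
Jul 18, 2243 → Jul 18, 2244: 366 days (Feb 29, 2244 is in that span).
Jul 18, 2244 → Jul 18, 2245: 365 days.
Jul 18, 2245 → Aug 18, 2245: 31 days (July has 31).
Aug 18, 2245 → Sep 18, 2245: 31 days (August has 31).
Sep 18, 2245 → Oct 18, 2245: 30 days (September has 30).
Oct 18, 2245 → Nov 18, 2245: 31 days (October has 31).
Nov 18, 2245 → Dec 18, 2245: 30 days (November has 30).
Dec 18, 2245 → Jan 18, 2246: 31 days (December has 31).
Jan 18, 2246 → Feb 3, 2246: 16 days.
Total: 6775 days.

6775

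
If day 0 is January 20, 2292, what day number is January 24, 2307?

5482

Jan 20, 2292 → Jan 20, 2293: 366 days (Feb 29, 2292 is in that span).
Jan 20, 2293 → Jan 20, 2294: 365 days.
Jan 20, 2294 → Jan 20, 2295: 365 days.
Jan 20, 2295 → Jan 20, 2296: 365 days.
Jan 20, 2296 → Jan 20, 2297: 366 days (Feb 29, 2296 is in that span).
Jan 20, 2297 → Jan 20, 2298: 365 days.
Jan 20, 2298 → Jan 20, 2299: 365 days.
Jan 20, 2299 → Jan 20, 2300: 365 days.
Jan 20, 2300 → Jan 20, 2301: 365 days.
Jan 20, 2301 → Jan 20, 2302: 365 days.
Jan 20, 2302 → Jan 20, 2303: 365 days.
Jan 20, 2303 → Jan 20, 2304: 365 days.
Jan 20, 2304 → Jan 20, 2305: 366 days (Feb 29, 2304 is in that span).
Jan 20, 2305 → Jan 20, 2306: 365 days.
Jan 20, 2306 → Feb 20, 2306: 31 days (January has 31).
Feb 20, 2306 → Mar 20, 2306: 28 days (February has 28).
Mar 20, 2306 → Apr 20, 2306: 31 days (March has 31).
Apr 20, 2306 → May 20, 2306: 30 days (April has 30).
May 20, 2306 → Jun 20, 2306: 31 days (May has 31).
Jun 20, 2306 → Jul 20, 2306: 30 days (June has 30).
Jul 20, 2306 → Aug 20, 2306: 31 days (July has 31).
Aug 20, 2306 → Sep 20, 2306: 31 days (August has 31).
Sep 20, 2306 → Oct 20, 2306: 30 days (September has 30).
Oct 20, 2306 → Nov 20, 2306: 31 days (October has 31).
Nov 20, 2306 → Dec 20, 2306: 30 days (November has 30).
Dec 20, 2306 → Jan 20, 2307: 31 days (December has 31).
Jan 20, 2307 → Jan 24, 2307: 4 days.
Total: 5482 days.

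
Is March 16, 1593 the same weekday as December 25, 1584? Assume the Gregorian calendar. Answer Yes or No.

From Dec 25, 1584 to Mar 16, 1593 is 3003 days.
3003 mod 7 = 0, so they are the same weekday.
(Dec 25, 1584 is a Tuesday; Mar 16, 1593 is a Tuesday.)

Yes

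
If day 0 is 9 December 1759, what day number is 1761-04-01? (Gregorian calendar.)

Dec 9, 1759 → Dec 9, 1760: 366 days (Feb 29, 1760 is in that span).
Dec 9, 1760 → Jan 9, 1761: 31 days (December has 31).
Jan 9, 1761 → Feb 9, 1761: 31 days (January has 31).
Feb 9, 1761 → Mar 9, 1761: 28 days (February has 28).
Mar 9, 1761 → Apr 1, 1761: 23 days.
Total: 479 days.

479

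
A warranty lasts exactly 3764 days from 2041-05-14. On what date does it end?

September 3, 2051

+365 (one year) → May 14, 2042 (3399 left).
+365 (one year) → May 14, 2043 (3034 left).
+366 (one year; includes Feb 29, 2044) → May 14, 2044 (2668 left).
+365 (one year) → May 14, 2045 (2303 left).
+365 (one year) → May 14, 2046 (1938 left).
+365 (one year) → May 14, 2047 (1573 left).
+366 (one year; includes Feb 29, 2048) → May 14, 2048 (1207 left).
+365 (one year) → May 14, 2049 (842 left).
+365 (one year) → May 14, 2050 (477 left).
+365 (one year) → May 14, 2051 (112 left).
May has 31 days: +18 → Jun 1, 2051 (94 left).
Jun has 30 days: +30 → Jul 1, 2051 (64 left).
Jul has 31 days: +31 → Aug 1, 2051 (33 left).
Aug has 31 days: +31 → Sep 1, 2051 (2 left).
+2 → Sep 3, 2051.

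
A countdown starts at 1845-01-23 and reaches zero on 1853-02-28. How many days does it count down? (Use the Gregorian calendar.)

Jan 23, 1845 → Jan 23, 1846: 365 days.
Jan 23, 1846 → Jan 23, 1847: 365 days.
Jan 23, 1847 → Jan 23, 1848: 365 days.
Jan 23, 1848 → Jan 23, 1849: 366 days (Feb 29, 1848 is in that span).
Jan 23, 1849 → Jan 23, 1850: 365 days.
Jan 23, 1850 → Jan 23, 1851: 365 days.
Jan 23, 1851 → Jan 23, 1852: 365 days.
Jan 23, 1852 → Jan 23, 1853: 366 days (Feb 29, 1852 is in that span).
Jan 23, 1853 → Feb 23, 1853: 31 days (January has 31).
Feb 23, 1853 → Feb 28, 1853: 5 days.
Total: 2958 days.

2958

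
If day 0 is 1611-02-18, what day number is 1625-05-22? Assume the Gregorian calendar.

5207

Feb 18, 1611 → Feb 18, 1612: 365 days.
Feb 18, 1612 → Feb 18, 1613: 366 days (Feb 29, 1612 is in that span).
Feb 18, 1613 → Feb 18, 1614: 365 days.
Feb 18, 1614 → Feb 18, 1615: 365 days.
Feb 18, 1615 → Feb 18, 1616: 365 days.
Feb 18, 1616 → Feb 18, 1617: 366 days (Feb 29, 1616 is in that span).
Feb 18, 1617 → Feb 18, 1618: 365 days.
Feb 18, 1618 → Feb 18, 1619: 365 days.
Feb 18, 1619 → Feb 18, 1620: 365 days.
Feb 18, 1620 → Feb 18, 1621: 366 days (Feb 29, 1620 is in that span).
Feb 18, 1621 → Feb 18, 1622: 365 days.
Feb 18, 1622 → Feb 18, 1623: 365 days.
Feb 18, 1623 → Feb 18, 1624: 365 days.
Feb 18, 1624 → Feb 18, 1625: 366 days (Feb 29, 1624 is in that span).
Feb 18, 1625 → Mar 18, 1625: 28 days (February has 28).
Mar 18, 1625 → Apr 18, 1625: 31 days (March has 31).
Apr 18, 1625 → May 18, 1625: 30 days (April has 30).
May 18, 1625 → May 22, 1625: 4 days.
Total: 5207 days.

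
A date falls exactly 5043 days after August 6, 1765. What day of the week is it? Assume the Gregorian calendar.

Friday

Aug 6, 1765 is a Tuesday.
5043 mod 7 = 3, so 5043 days after a Tuesday is Tuesday + 3 = Friday.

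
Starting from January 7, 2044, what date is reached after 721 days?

+366 (one year; includes Feb 29, 2044) → Jan 7, 2045 (355 left).
Jan has 31 days: +25 → Feb 1, 2045 (330 left).
Feb has 28 days: +28 → Mar 1, 2045 (302 left).
Mar has 31 days: +31 → Apr 1, 2045 (271 left).
Apr has 30 days: +30 → May 1, 2045 (241 left).
May has 31 days: +31 → Jun 1, 2045 (210 left).
Jun has 30 days: +30 → Jul 1, 2045 (180 left).
Jul has 31 days: +31 → Aug 1, 2045 (149 left).
Aug has 31 days: +31 → Sep 1, 2045 (118 left).
Sep has 30 days: +30 → Oct 1, 2045 (88 left).
Oct has 31 days: +31 → Nov 1, 2045 (57 left).
Nov has 30 days: +30 → Dec 1, 2045 (27 left).
+27 → Dec 28, 2045.

December 28, 2045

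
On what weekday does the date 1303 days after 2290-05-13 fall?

First find the weekday of May 13, 2290. Doomsday rule: the anchor day for the 2200s is Friday. For year 90: 90÷12 = 7 r 6, and 6÷4 = 1, so 7+6+1 = 14.
Friday + 14 ≡ Friday — that's 2290's doomsday.
In May the doomsday date is May 9.
May 13 is 4 days after May 9; 4 mod 7 = 4, so Friday + 4 = Tuesday.
1303 mod 7 = 1, so 1303 days after a Tuesday is Tuesday + 1 = Wednesday.

Wednesday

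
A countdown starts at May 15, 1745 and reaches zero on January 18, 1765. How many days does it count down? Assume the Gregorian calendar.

7188

May 15, 1745 → May 15, 1746: 365 days.
May 15, 1746 → May 15, 1747: 365 days.
May 15, 1747 → May 15, 1748: 366 days (Feb 29, 1748 is in that span).
May 15, 1748 → May 15, 1749: 365 days.
May 15, 1749 → May 15, 1750: 365 days.
May 15, 1750 → May 15, 1751: 365 days.
May 15, 1751 → May 15, 1752: 366 days (Feb 29, 1752 is in that span).
May 15, 1752 → May 15, 1753: 365 days.
May 15, 1753 → May 15, 1754: 365 days.
May 15, 1754 → May 15, 1755: 365 days.
May 15, 1755 → May 15, 1756: 366 days (Feb 29, 1756 is in that span).
May 15, 1756 → May 15, 1757: 365 days.
May 15, 1757 → May 15, 1758: 365 days.
May 15, 1758 → May 15, 1759: 365 days.
May 15, 1759 → May 15, 1760: 366 days (Feb 29, 1760 is in that span).
May 15, 1760 → May 15, 1761: 365 days.
May 15, 1761 → May 15, 1762: 365 days.
May 15, 1762 → May 15, 1763: 365 days.
May 15, 1763 → May 15, 1764: 366 days (Feb 29, 1764 is in that span).
May 15, 1764 → Jun 15, 1764: 31 days (May has 31).
Jun 15, 1764 → Jul 15, 1764: 30 days (June has 30).
Jul 15, 1764 → Aug 15, 1764: 31 days (July has 31).
Aug 15, 1764 → Sep 15, 1764: 31 days (August has 31).
Sep 15, 1764 → Oct 15, 1764: 30 days (September has 30).
Oct 15, 1764 → Nov 15, 1764: 31 days (October has 31).
Nov 15, 1764 → Dec 15, 1764: 30 days (November has 30).
Dec 15, 1764 → Jan 15, 1765: 31 days (December has 31).
Jan 15, 1765 → Jan 18, 1765: 3 days.
Total: 7188 days.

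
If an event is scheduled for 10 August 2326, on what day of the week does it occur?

Doomsday rule: the anchor day for the 2300s is Wednesday. For year 26: 26÷12 = 2 r 2, and 2÷4 = 0, so 2+2+0 = 4.
Wednesday + 4 ≡ Sunday — that's 2326's doomsday.
In August the doomsday date is Aug 8.
Aug 10 is 2 days after Aug 8; 2 mod 7 = 2, so Sunday + 2 = Tuesday.

Tuesday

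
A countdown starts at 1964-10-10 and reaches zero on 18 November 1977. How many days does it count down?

4787

Oct 10, 1964 → Oct 10, 1965: 365 days.
Oct 10, 1965 → Oct 10, 1966: 365 days.
Oct 10, 1966 → Oct 10, 1967: 365 days.
Oct 10, 1967 → Oct 10, 1968: 366 days (Feb 29, 1968 is in that span).
Oct 10, 1968 → Oct 10, 1969: 365 days.
Oct 10, 1969 → Oct 10, 1970: 365 days.
Oct 10, 1970 → Oct 10, 1971: 365 days.
Oct 10, 1971 → Oct 10, 1972: 366 days (Feb 29, 1972 is in that span).
Oct 10, 1972 → Oct 10, 1973: 365 days.
Oct 10, 1973 → Oct 10, 1974: 365 days.
Oct 10, 1974 → Oct 10, 1975: 365 days.
Oct 10, 1975 → Oct 10, 1976: 366 days (Feb 29, 1976 is in that span).
Oct 10, 1976 → Oct 10, 1977: 365 days.
Oct 10, 1977 → Nov 10, 1977: 31 days (October has 31).
Nov 10, 1977 → Nov 18, 1977: 8 days.
Total: 4787 days.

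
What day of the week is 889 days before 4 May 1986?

Sunday

First find the weekday of May 4, 1986. Doomsday rule: the anchor day for the 1900s is Wednesday. For year 86: 86÷12 = 7 r 2, and 2÷4 = 0, so 7+2+0 = 9.
Wednesday + 9 ≡ Friday — that's 1986's doomsday.
In May the doomsday date is May 9.
May 4 is 5 days before May 9; 5 mod 7 = 5, so Friday − 5 = Sunday.
889 mod 7 = 0, so 889 days before a Sunday is Sunday − 0 = Sunday.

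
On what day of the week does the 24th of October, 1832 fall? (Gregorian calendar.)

Wednesday

Doomsday rule: the anchor day for the 1800s is Friday. For year 32: 32÷12 = 2 r 8, and 8÷4 = 2, so 2+8+2 = 12.
Friday + 12 ≡ Wednesday — that's 1832's doomsday.
In October the doomsday date is Oct 10.
Oct 24 is 14 days after Oct 10; 14 mod 7 = 0, so Wednesday + 0 = Wednesday.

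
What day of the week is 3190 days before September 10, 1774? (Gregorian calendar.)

Monday

Sep 10, 1774 is a Saturday.
3190 mod 7 = 5, so 3190 days before a Saturday is Saturday − 5 = Monday.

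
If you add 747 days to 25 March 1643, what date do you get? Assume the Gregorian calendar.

April 10, 1645

+366 (one year; includes Feb 29, 1644) → Mar 25, 1644 (381 left).
Mar has 31 days: +7 → Apr 1, 1644 (374 left).
Apr has 30 days: +30 → May 1, 1644 (344 left).
May has 31 days: +31 → Jun 1, 1644 (313 left).
Jun has 30 days: +30 → Jul 1, 1644 (283 left).
Jul has 31 days: +31 → Aug 1, 1644 (252 left).
Aug has 31 days: +31 → Sep 1, 1644 (221 left).
Sep has 30 days: +30 → Oct 1, 1644 (191 left).
Oct has 31 days: +31 → Nov 1, 1644 (160 left).
Nov has 30 days: +30 → Dec 1, 1644 (130 left).
Dec has 31 days: +31 → Jan 1, 1645 (99 left).
Jan has 31 days: +31 → Feb 1, 1645 (68 left).
Feb has 28 days: +28 → Mar 1, 1645 (40 left).
Mar has 31 days: +31 → Apr 1, 1645 (9 left).
+9 → Apr 10, 1645.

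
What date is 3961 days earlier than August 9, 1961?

−365 (one year) → Aug 9, 1960 (3596 left).
−366 (one year; includes Feb 29, 1960) → Aug 9, 1959 (3230 left).
−365 (one year) → Aug 9, 1958 (2865 left).
−365 (one year) → Aug 9, 1957 (2500 left).
−365 (one year) → Aug 9, 1956 (2135 left).
−366 (one year; includes Feb 29, 1956) → Aug 9, 1955 (1769 left).
−365 (one year) → Aug 9, 1954 (1404 left).
−365 (one year) → Aug 9, 1953 (1039 left).
−365 (one year) → Aug 9, 1952 (674 left).
−366 (one year; includes Feb 29, 1952) → Aug 9, 1951 (308 left).
−9 → Jul 31, 1951 (end of Jul, 31 days; 299 left).
−31 → Jun 30, 1951 (end of Jun, 30 days; 268 left).
−30 → May 31, 1951 (end of May, 31 days; 238 left).
−31 → Apr 30, 1951 (end of Apr, 30 days; 207 left).
−30 → Mar 31, 1951 (end of Mar, 31 days; 177 left).
−31 → Feb 28, 1951 (end of Feb, 28 days; 146 left).
−28 → Jan 31, 1951 (end of Jan, 31 days; 118 left).
−31 → Dec 31, 1950 (end of Dec, 31 days; 87 left).
−31 → Nov 30, 1950 (end of Nov, 30 days; 56 left).
−30 → Oct 31, 1950 (end of Oct, 31 days; 26 left).
−26 → Oct 5, 1950.

October 5, 1950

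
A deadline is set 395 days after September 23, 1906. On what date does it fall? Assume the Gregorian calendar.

October 23, 1907

Sep has 30 days: +8 → Oct 1, 1906 (387 left).
Oct has 31 days: +31 → Nov 1, 1906 (356 left).
Nov has 30 days: +30 → Dec 1, 1906 (326 left).
Dec has 31 days: +31 → Jan 1, 1907 (295 left).
Jan has 31 days: +31 → Feb 1, 1907 (264 left).
Feb has 28 days: +28 → Mar 1, 1907 (236 left).
Mar has 31 days: +31 → Apr 1, 1907 (205 left).
Apr has 30 days: +30 → May 1, 1907 (175 left).
May has 31 days: +31 → Jun 1, 1907 (144 left).
Jun has 30 days: +30 → Jul 1, 1907 (114 left).
Jul has 31 days: +31 → Aug 1, 1907 (83 left).
Aug has 31 days: +31 → Sep 1, 1907 (52 left).
Sep has 30 days: +30 → Oct 1, 1907 (22 left).
+22 → Oct 23, 1907.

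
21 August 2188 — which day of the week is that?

Thursday

Doomsday rule: the anchor day for the 2100s is Sunday. For year 88: 88÷12 = 7 r 4, and 4÷4 = 1, so 7+4+1 = 12.
Sunday + 12 ≡ Friday — that's 2188's doomsday.
In August the doomsday date is Aug 8.
Aug 21 is 13 days after Aug 8; 13 mod 7 = 6, so Friday + 6 = Thursday.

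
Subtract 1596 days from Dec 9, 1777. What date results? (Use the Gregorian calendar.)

July 27, 1773

−365 (one year) → Dec 9, 1776 (1231 left).
−366 (one year; includes Feb 29, 1776) → Dec 9, 1775 (865 left).
−365 (one year) → Dec 9, 1774 (500 left).
−365 (one year) → Dec 9, 1773 (135 left).
−9 → Nov 30, 1773 (end of Nov, 30 days; 126 left).
−30 → Oct 31, 1773 (end of Oct, 31 days; 96 left).
−31 → Sep 30, 1773 (end of Sep, 30 days; 65 left).
−30 → Aug 31, 1773 (end of Aug, 31 days; 35 left).
−31 → Jul 31, 1773 (end of Jul, 31 days; 4 left).
−4 → Jul 27, 1773.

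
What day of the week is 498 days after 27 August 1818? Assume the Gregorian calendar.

Aug 27, 1818 is a Thursday.
498 mod 7 = 1, so 498 days after a Thursday is Thursday + 1 = Friday.

Friday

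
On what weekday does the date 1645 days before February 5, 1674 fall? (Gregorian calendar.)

Monday

Feb 5, 1674 is a Monday.
1645 mod 7 = 0, so 1645 days before a Monday is Monday − 0 = Monday.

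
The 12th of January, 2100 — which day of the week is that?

Doomsday rule: the anchor day for the 2100s is Sunday. For year 00: 0÷12 = 0 r 0, and 0÷4 = 0, so 0+0+0 = 0.
Sunday + 0 ≡ Sunday — that's 2100's doomsday.
In January the doomsday date is Jan 3 (2100 is not a leap year (divisible by 100 but not 400)).
Jan 12 is 9 days after Jan 3; 9 mod 7 = 2, so Sunday + 2 = Tuesday.

Tuesday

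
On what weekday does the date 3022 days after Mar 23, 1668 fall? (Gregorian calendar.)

Wednesday

Mar 23, 1668 is a Friday.
3022 mod 7 = 5, so 3022 days after a Friday is Friday + 5 = Wednesday.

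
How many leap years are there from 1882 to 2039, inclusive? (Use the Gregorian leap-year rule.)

38

Multiples of 4 in [1882,2039]: 39.
Of those, multiples of 100: 2 (not leap unless ÷400).
Multiples of 400: 1.
Leap years = 39 − 2 + 1 = 38.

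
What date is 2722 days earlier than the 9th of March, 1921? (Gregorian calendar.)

−365 (one year) → Mar 9, 1920 (2357 left).
−366 (one year; includes Feb 29, 1920) → Mar 9, 1919 (1991 left).
−365 (one year) → Mar 9, 1918 (1626 left).
−365 (one year) → Mar 9, 1917 (1261 left).
−365 (one year) → Mar 9, 1916 (896 left).
−366 (one year; includes Feb 29, 1916) → Mar 9, 1915 (530 left).
−365 (one year) → Mar 9, 1914 (165 left).
−9 → Feb 28, 1914 (end of Feb, 28 days; 156 left).
−28 → Jan 31, 1914 (end of Jan, 31 days; 128 left).
−31 → Dec 31, 1913 (end of Dec, 31 days; 97 left).
−31 → Nov 30, 1913 (end of Nov, 30 days; 66 left).
−30 → Oct 31, 1913 (end of Oct, 31 days; 36 left).
−31 → Sep 30, 1913 (end of Sep, 30 days; 5 left).
−5 → Sep 25, 1913.

September 25, 1913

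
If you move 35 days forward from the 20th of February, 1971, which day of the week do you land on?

First find the weekday of Feb 20, 1971. Doomsday rule: the anchor day for the 1900s is Wednesday. For year 71: 71÷12 = 5 r 11, and 11÷4 = 2, so 5+11+2 = 18.
Wednesday + 18 ≡ Sunday — that's 1971's doomsday.
In February the doomsday date is Feb 28 (1971 is not a leap year).
Feb 20 is 8 days before Feb 28; 8 mod 7 = 1, so Sunday − 1 = Saturday.
35 mod 7 = 0, so 35 days after a Saturday is Saturday + 0 = Saturday.

Saturday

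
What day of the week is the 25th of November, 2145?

Doomsday rule: the anchor day for the 2100s is Sunday. For year 45: 45÷12 = 3 r 9, and 9÷4 = 2, so 3+9+2 = 14.
Sunday + 14 ≡ Sunday — that's 2145's doomsday.
In November the doomsday date is Nov 7.
Nov 25 is 18 days after Nov 7; 18 mod 7 = 4, so Sunday + 4 = Thursday.

Thursday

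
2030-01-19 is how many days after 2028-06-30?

Jun 30, 2028 → Jun 30, 2029: 365 days.
Jun 30, 2029 → Jul 30, 2029: 30 days (June has 30).
Jul 30, 2029 → Aug 30, 2029: 31 days (July has 31).
Aug 30, 2029 → Sep 30, 2029: 31 days (August has 31).
Sep 30, 2029 → Oct 30, 2029: 30 days (September has 30).
Oct 30, 2029 → Nov 30, 2029: 31 days (October has 31).
Nov 30, 2029 → Dec 30, 2029: 30 days (November has 30).
Dec 30, 2029 → Jan 19, 2030: 20 days.
Total: 568 days.

568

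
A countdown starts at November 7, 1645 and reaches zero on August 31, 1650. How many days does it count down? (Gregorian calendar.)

1758

Nov 7, 1645 → Nov 7, 1646: 365 days.
Nov 7, 1646 → Nov 7, 1647: 365 days.
Nov 7, 1647 → Nov 7, 1648: 366 days (Feb 29, 1648 is in that span).
Nov 7, 1648 → Nov 7, 1649: 365 days.
Nov 7, 1649 → Dec 7, 1649: 30 days (November has 30).
Dec 7, 1649 → Jan 7, 1650: 31 days (December has 31).
Jan 7, 1650 → Feb 7, 1650: 31 days (January has 31).
Feb 7, 1650 → Mar 7, 1650: 28 days (February has 28).
Mar 7, 1650 → Apr 7, 1650: 31 days (March has 31).
Apr 7, 1650 → May 7, 1650: 30 days (April has 30).
May 7, 1650 → Jun 7, 1650: 31 days (May has 31).
Jun 7, 1650 → Jul 7, 1650: 30 days (June has 30).
Jul 7, 1650 → Aug 7, 1650: 31 days (July has 31).
Aug 7, 1650 → Aug 31, 1650: 24 days.
Total: 1758 days.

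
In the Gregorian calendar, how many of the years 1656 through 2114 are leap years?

Multiples of 4 in [1656,2114]: 115.
Of those, multiples of 100: 5 (not leap unless ÷400).
Multiples of 400: 1.
Leap years = 115 − 5 + 1 = 111.

111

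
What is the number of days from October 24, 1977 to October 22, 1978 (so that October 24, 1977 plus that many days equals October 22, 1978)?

363

Oct 24, 1977 → Nov 24, 1977: 31 days (October has 31).
Nov 24, 1977 → Dec 24, 1977: 30 days (November has 30).
Dec 24, 1977 → Jan 24, 1978: 31 days (December has 31).
Jan 24, 1978 → Feb 24, 1978: 31 days (January has 31).
Feb 24, 1978 → Mar 24, 1978: 28 days (February has 28).
Mar 24, 1978 → Apr 24, 1978: 31 days (March has 31).
Apr 24, 1978 → May 24, 1978: 30 days (April has 30).
May 24, 1978 → Jun 24, 1978: 31 days (May has 31).
Jun 24, 1978 → Jul 24, 1978: 30 days (June has 30).
Jul 24, 1978 → Aug 24, 1978: 31 days (July has 31).
Aug 24, 1978 → Sep 24, 1978: 31 days (August has 31).
Sep 24, 1978 → Oct 22, 1978: 28 days.
Total: 363 days.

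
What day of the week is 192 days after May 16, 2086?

Sunday

May 16, 2086 is a Thursday.
192 mod 7 = 3, so 192 days after a Thursday is Thursday + 3 = Sunday.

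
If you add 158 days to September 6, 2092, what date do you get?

February 11, 2093

Sep has 30 days: +25 → Oct 1, 2092 (133 left).
Oct has 31 days: +31 → Nov 1, 2092 (102 left).
Nov has 30 days: +30 → Dec 1, 2092 (72 left).
Dec has 31 days: +31 → Jan 1, 2093 (41 left).
Jan has 31 days: +31 → Feb 1, 2093 (10 left).
+10 → Feb 11, 2093.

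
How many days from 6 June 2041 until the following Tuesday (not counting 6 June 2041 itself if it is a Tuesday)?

5

Jun 6, 2041 is a Thursday.
From Thursday to the next Tuesday is 5 days.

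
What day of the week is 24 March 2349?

Thursday

Doomsday rule: the anchor day for the 2300s is Wednesday. For year 49: 49÷12 = 4 r 1, and 1÷4 = 0, so 4+1+0 = 5.
Wednesday + 5 ≡ Monday — that's 2349's doomsday.
In March the doomsday date is Mar 14.
Mar 24 is 10 days after Mar 14; 10 mod 7 = 3, so Monday + 3 = Thursday.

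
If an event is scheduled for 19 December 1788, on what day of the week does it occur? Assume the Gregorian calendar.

Friday

Doomsday rule: the anchor day for the 1700s is Sunday. For year 88: 88÷12 = 7 r 4, and 4÷4 = 1, so 7+4+1 = 12.
Sunday + 12 ≡ Friday — that's 1788's doomsday.
In December the doomsday date is Dec 12.
Dec 19 is 7 days after Dec 12; 7 mod 7 = 0, so Friday + 0 = Friday.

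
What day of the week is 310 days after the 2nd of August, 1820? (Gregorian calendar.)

Aug 2, 1820 is a Wednesday.
310 mod 7 = 2, so 310 days after a Wednesday is Wednesday + 2 = Friday.

Friday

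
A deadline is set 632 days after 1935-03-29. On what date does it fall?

+366 (one year; includes Feb 29, 1936) → Mar 29, 1936 (266 left).
Mar has 31 days: +3 → Apr 1, 1936 (263 left).
Apr has 30 days: +30 → May 1, 1936 (233 left).
May has 31 days: +31 → Jun 1, 1936 (202 left).
Jun has 30 days: +30 → Jul 1, 1936 (172 left).
Jul has 31 days: +31 → Aug 1, 1936 (141 left).
Aug has 31 days: +31 → Sep 1, 1936 (110 left).
Sep has 30 days: +30 → Oct 1, 1936 (80 left).
Oct has 31 days: +31 → Nov 1, 1936 (49 left).
Nov has 30 days: +30 → Dec 1, 1936 (19 left).
+19 → Dec 20, 1936.

December 20, 1936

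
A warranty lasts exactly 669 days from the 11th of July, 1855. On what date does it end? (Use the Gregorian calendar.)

May 10, 1857

+366 (one year; includes Feb 29, 1856) → Jul 11, 1856 (303 left).
Jul has 31 days: +21 → Aug 1, 1856 (282 left).
Aug has 31 days: +31 → Sep 1, 1856 (251 left).
Sep has 30 days: +30 → Oct 1, 1856 (221 left).
Oct has 31 days: +31 → Nov 1, 1856 (190 left).
Nov has 30 days: +30 → Dec 1, 1856 (160 left).
Dec has 31 days: +31 → Jan 1, 1857 (129 left).
Jan has 31 days: +31 → Feb 1, 1857 (98 left).
Feb has 28 days: +28 → Mar 1, 1857 (70 left).
Mar has 31 days: +31 → Apr 1, 1857 (39 left).
Apr has 30 days: +30 → May 1, 1857 (9 left).
+9 → May 10, 1857.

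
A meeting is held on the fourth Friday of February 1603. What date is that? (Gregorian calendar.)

February 28, 1603

February 1, 1603 is a Saturday.
The first Friday is therefore February 7 (6 days later).
The fourth Friday is 7 + 3×7 = February 28.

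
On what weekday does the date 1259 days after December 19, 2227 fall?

First find the weekday of Dec 19, 2227. Doomsday rule: the anchor day for the 2200s is Friday. For year 27: 27÷12 = 2 r 3, and 3÷4 = 0, so 2+3+0 = 5.
Friday + 5 ≡ Wednesday — that's 2227's doomsday.
In December the doomsday date is Dec 12.
Dec 19 is 7 days after Dec 12; 7 mod 7 = 0, so Wednesday + 0 = Wednesday.
1259 mod 7 = 6, so 1259 days after a Wednesday is Wednesday + 6 = Tuesday.

Tuesday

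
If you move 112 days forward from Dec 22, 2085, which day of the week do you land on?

First find the weekday of Dec 22, 2085. Doomsday rule: the anchor day for the 2000s is Tuesday. For year 85: 85÷12 = 7 r 1, and 1÷4 = 0, so 7+1+0 = 8.
Tuesday + 8 ≡ Wednesday — that's 2085's doomsday.
In December the doomsday date is Dec 12.
Dec 22 is 10 days after Dec 12; 10 mod 7 = 3, so Wednesday + 3 = Saturday.
112 mod 7 = 0, so 112 days after a Saturday is Saturday + 0 = Saturday.

Saturday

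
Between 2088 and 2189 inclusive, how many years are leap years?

25

Multiples of 4 in [2088,2189]: 26.
Of those, multiples of 100: 1 (not leap unless ÷400).
Multiples of 400: 0.
Leap years = 26 − 1 + 0 = 25.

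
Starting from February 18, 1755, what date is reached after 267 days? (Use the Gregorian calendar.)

November 12, 1755

Feb has 28 days: +11 → Mar 1, 1755 (256 left).
Mar has 31 days: +31 → Apr 1, 1755 (225 left).
Apr has 30 days: +30 → May 1, 1755 (195 left).
May has 31 days: +31 → Jun 1, 1755 (164 left).
Jun has 30 days: +30 → Jul 1, 1755 (134 left).
Jul has 31 days: +31 → Aug 1, 1755 (103 left).
Aug has 31 days: +31 → Sep 1, 1755 (72 left).
Sep has 30 days: +30 → Oct 1, 1755 (42 left).
Oct has 31 days: +31 → Nov 1, 1755 (11 left).
+11 → Nov 12, 1755.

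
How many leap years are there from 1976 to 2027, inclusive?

Multiples of 4 in [1976,2027]: 13.
Of those, multiples of 100: 1 (not leap unless ÷400).
Multiples of 400: 1.
Leap years = 13 − 1 + 1 = 13.

13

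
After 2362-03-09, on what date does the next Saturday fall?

Mar 9, 2362 is a Friday.
From Friday to the next Saturday is 1 day.
Mar 9, 2362 + 1 = Mar 10, 2362.

March 10, 2362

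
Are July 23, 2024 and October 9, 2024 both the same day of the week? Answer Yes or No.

No

From Jul 23, 2024 to Oct 9, 2024 is 78 days.
78 mod 7 = 1, so they are different weekdays.
(Jul 23, 2024 is a Tuesday; Oct 9, 2024 is a Wednesday.)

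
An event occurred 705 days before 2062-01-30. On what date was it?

−365 (one year) → Jan 30, 2061 (340 left).
−30 → Dec 31, 2060 (end of Dec, 31 days; 310 left).
−31 → Nov 30, 2060 (end of Nov, 30 days; 279 left).
−30 → Oct 31, 2060 (end of Oct, 31 days; 249 left).
−31 → Sep 30, 2060 (end of Sep, 30 days; 218 left).
−30 → Aug 31, 2060 (end of Aug, 31 days; 188 left).
−31 → Jul 31, 2060 (end of Jul, 31 days; 157 left).
−31 → Jun 30, 2060 (end of Jun, 30 days; 126 left).
−30 → May 31, 2060 (end of May, 31 days; 96 left).
−31 → Apr 30, 2060 (end of Apr, 30 days; 65 left).
−30 → Mar 31, 2060 (end of Mar, 31 days; 35 left).
−31 → Feb 29, 2060 (end of Feb, 29 days; 4 left).
−4 → Feb 25, 2060.

February 25, 2060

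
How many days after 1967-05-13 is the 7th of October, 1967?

May 13, 1967 → Jun 13, 1967: 31 days (May has 31).
Jun 13, 1967 → Jul 13, 1967: 30 days (June has 30).
Jul 13, 1967 → Aug 13, 1967: 31 days (July has 31).
Aug 13, 1967 → Sep 13, 1967: 31 days (August has 31).
Sep 13, 1967 → Oct 7, 1967: 24 days.
Total: 147 days.

147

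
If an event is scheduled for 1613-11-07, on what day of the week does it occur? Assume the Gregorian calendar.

Thursday

Doomsday rule: the anchor day for the 1600s is Tuesday. For year 13: 13÷12 = 1 r 1, and 1÷4 = 0, so 1+1+0 = 2.
Tuesday + 2 ≡ Thursday — that's 1613's doomsday.
In November the doomsday date is Nov 7.
Nov 7 is the doomsday itself: Thursday.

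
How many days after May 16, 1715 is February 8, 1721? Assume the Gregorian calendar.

May 16, 1715 → May 16, 1716: 366 days (Feb 29, 1716 is in that span).
May 16, 1716 → May 16, 1717: 365 days.
May 16, 1717 → May 16, 1718: 365 days.
May 16, 1718 → May 16, 1719: 365 days.
May 16, 1719 → May 16, 1720: 366 days (Feb 29, 1720 is in that span).
May 16, 1720 → Jun 16, 1720: 31 days (May has 31).
Jun 16, 1720 → Jul 16, 1720: 30 days (June has 30).
Jul 16, 1720 → Aug 16, 1720: 31 days (July has 31).
Aug 16, 1720 → Sep 16, 1720: 31 days (August has 31).
Sep 16, 1720 → Oct 16, 1720: 30 days (September has 30).
Oct 16, 1720 → Nov 16, 1720: 31 days (October has 31).
Nov 16, 1720 → Dec 16, 1720: 30 days (November has 30).
Dec 16, 1720 → Jan 16, 1721: 31 days (December has 31).
Jan 16, 1721 → Feb 8, 1721: 23 days.
Total: 2095 days.

2095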